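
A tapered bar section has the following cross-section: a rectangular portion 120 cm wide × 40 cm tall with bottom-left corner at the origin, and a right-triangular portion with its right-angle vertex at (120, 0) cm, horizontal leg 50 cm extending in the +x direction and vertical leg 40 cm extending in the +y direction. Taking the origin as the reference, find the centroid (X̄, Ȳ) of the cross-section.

rectangular portion: A = 120 × 40 = 4800.00, centroid at (60.00, 20.00).
triangular portion: A = ½·50·40 = 1000.00, centroid at (136.67, 13.33).
ΣA = 5800.00 cm²
ΣAX̄ = (4800.00)(60.00) + (1000.00)(136.67) = 424666.67 cm³
ΣAȲ = (4800.00)(20.00) + (1000.00)(13.33) = 109333.33 cm³
X̄ = 424666.67 / 5800.00 = 73.22 cm
Ȳ = 109333.33 / 5800.00 = 18.85 cm

X̄ = 73.22 cm, Ȳ = 18.85 cm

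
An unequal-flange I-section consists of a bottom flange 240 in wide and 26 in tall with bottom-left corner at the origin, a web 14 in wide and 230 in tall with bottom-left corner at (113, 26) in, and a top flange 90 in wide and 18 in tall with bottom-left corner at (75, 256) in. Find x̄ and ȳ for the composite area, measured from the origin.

bottom flange: A = 240 × 26 = 6240.00, centroid at (120.00, 13.00).
web: A = 14 × 230 = 3220.00, centroid at (120.00, 141.00).
top flange: A = 90 × 18 = 1620.00, centroid at (120.00, 265.00).
ΣA = 11080.00 in²
ΣAx̄ = (6240.00)(120.00) + (3220.00)(120.00) + (1620.00)(120.00) = 1329600.00 in³
ΣAȳ = (6240.00)(13.00) + (3220.00)(141.00) + (1620.00)(265.00) = 964440.00 in³
x̄ = 1329600.00 / 11080.00 = 120.00 in
ȳ = 964440.00 / 11080.00 = 87.04 in

x̄ = 120.00 in, ȳ = 87.04 in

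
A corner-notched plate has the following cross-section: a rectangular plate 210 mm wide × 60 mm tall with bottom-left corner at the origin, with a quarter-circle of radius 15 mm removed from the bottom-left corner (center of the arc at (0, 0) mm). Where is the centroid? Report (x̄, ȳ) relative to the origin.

Part | A | x̄ᵢ | ȳᵢ | A·x̄ᵢ | A·ȳᵢ
plate | 12600.00 | 105.00 | 30.00 | 1323000.00 | 378000.00
removed quarter-circle | -176.71 | 6.37 | 6.37 | -1125.00 | -1125.00
Σ | 12423.29 |  |  | 1321875.00 | 376875.00
x̄ = 1321875.00 / 12423.29 = 106.40 mm
ȳ = 376875.00 / 12423.29 = 30.34 mm

x̄ = 106.40 mm, ȳ = 30.34 mm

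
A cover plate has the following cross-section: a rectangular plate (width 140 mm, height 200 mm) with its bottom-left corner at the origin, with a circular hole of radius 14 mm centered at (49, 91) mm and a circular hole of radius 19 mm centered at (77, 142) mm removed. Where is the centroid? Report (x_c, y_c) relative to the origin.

plate: A = 140 × 200 = 28000.00, centroid at (70.00, 100.00).
hole 1: A = −π·14² = -615.75, centroid at (49.00, 91.00).
hole 2: A = −π·19² = -1134.11, centroid at (77.00, 142.00).
ΣA = 26250.13 mm²
ΣAx_c = (28000.00)(70.00) + (-615.75)(49.00) + (-1134.11)(77.00) = 1842501.29 mm³
ΣAy_c = (28000.00)(100.00) + (-615.75)(91.00) + (-1134.11)(142.00) = 2582922.23 mm³
x_c = 1842501.29 / 26250.13 = 70.19 mm
y_c = 2582922.23 / 26250.13 = 98.40 mm

x_c = 70.19 mm, y_c = 98.40 mm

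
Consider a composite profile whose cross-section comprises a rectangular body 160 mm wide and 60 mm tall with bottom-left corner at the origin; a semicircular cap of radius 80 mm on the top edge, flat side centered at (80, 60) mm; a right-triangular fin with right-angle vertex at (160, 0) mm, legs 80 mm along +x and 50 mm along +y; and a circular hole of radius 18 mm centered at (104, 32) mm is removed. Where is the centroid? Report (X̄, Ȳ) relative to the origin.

X̄ = 89.15 mm, Ȳ = 59.77 mm

rectangular body: A = 160 × 60 = 9600.00, centroid at (80.00, 30.00).
semicircular top: A = ½π·80² = 10053.10, centroid at (80.00, 93.95).
triangular fin: A = ½·80·50 = 2000.00, centroid at (186.67, 16.67).
hole: A = −π·18² = -1017.88, centroid at (104.00, 32.00).
ΣA = 20635.22 mm², ΣAX̄ = 1839721.95 mm³, ΣAȲ = 1233280.42 mm³.
X̄ = 1839721.95/20635.22 = 89.15 mm; Ȳ = 1233280.42/20635.22 = 59.77 mm.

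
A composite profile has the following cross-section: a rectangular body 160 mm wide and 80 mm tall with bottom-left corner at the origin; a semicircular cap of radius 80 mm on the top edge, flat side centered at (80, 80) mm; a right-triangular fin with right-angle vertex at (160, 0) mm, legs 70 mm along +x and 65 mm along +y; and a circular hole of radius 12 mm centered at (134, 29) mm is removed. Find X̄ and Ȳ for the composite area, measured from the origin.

X̄ = 88.54 mm, Ȳ = 68.64 mm

rectangular body: A = 160 × 80 = 12800.00, centroid at (80.00, 40.00).
semicircular top: A = ½π·80² = 10053.10, centroid at (80.00, 113.95).
triangular fin: A = ½·70·65 = 2275.00, centroid at (183.33, 21.67).
hole: A = −π·12² = -452.39, centroid at (134.00, 29.00).
ΣA = 24675.71 mm², ΣAX̄ = 2184710.88 mm³, ΣAȲ = 1693753.43 mm³.
X̄ = 2184710.88/24675.71 = 88.54 mm; Ȳ = 1693753.43/24675.71 = 68.64 mm.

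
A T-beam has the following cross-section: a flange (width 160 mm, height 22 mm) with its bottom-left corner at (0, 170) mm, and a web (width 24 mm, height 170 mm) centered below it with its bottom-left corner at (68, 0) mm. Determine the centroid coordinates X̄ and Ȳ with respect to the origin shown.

X̄ = 80.00 mm, Ȳ = 129.46 mm

web: A = 24 × 170 = 4080.00, centroid at (80.00, 85.00).
flange: A = 160 × 22 = 3520.00, centroid at (80.00, 181.00).
ΣA = 7600.00 mm², ΣAX̄ = 608000.00 mm³, ΣAȲ = 983920.00 mm³.
X̄ = 608000.00/7600.00 = 80.00 mm; Ȳ = 983920.00/7600.00 = 129.46 mm.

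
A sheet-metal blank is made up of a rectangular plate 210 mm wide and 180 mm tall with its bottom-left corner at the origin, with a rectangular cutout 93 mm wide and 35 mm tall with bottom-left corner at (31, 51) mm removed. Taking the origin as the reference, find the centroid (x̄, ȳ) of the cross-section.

plate: A = 210 × 180 = 37800.00, centroid at (105.00, 90.00).
hole: A = −(93 × 35) = -3255.00, centroid at (77.50, 68.50).
ΣA = 34545.00 mm²
ΣAx̄ = (37800.00)(105.00) + (-3255.00)(77.50) = 3716737.50 mm³
ΣAȳ = (37800.00)(90.00) + (-3255.00)(68.50) = 3179032.50 mm³
x̄ = 3716737.50 / 34545.00 = 107.59 mm
ȳ = 3179032.50 / 34545.00 = 92.03 mm

x̄ = 107.59 mm, ȳ = 92.03 mm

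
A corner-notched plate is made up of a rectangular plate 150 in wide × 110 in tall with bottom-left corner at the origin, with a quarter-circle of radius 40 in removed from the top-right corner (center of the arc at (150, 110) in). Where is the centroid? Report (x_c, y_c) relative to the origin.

x_c = 70.22 in, y_c = 51.87 in

plate: A = 150 × 110 = 16500.00, centroid at (75.00, 55.00).
removed quarter-circle: A = −¼π·40² = -1256.64, centroid at (133.02, 93.02).
ΣA = 15243.36 in²
ΣAx_c = (16500.00)(75.00) + (-1256.64)(133.02) = 1070337.77 in³
ΣAy_c = (16500.00)(55.00) + (-1256.64)(93.02) = 790603.26 in³
x_c = 1070337.77 / 15243.36 = 70.22 in
y_c = 790603.26 / 15243.36 = 51.87 in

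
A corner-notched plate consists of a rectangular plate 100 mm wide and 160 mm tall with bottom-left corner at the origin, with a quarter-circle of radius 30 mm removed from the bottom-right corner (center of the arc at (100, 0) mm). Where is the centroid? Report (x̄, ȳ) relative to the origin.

x̄ = 48.28 mm, ȳ = 83.11 mm

Part | A | x̄ᵢ | ȳᵢ | A·x̄ᵢ | A·ȳᵢ
plate | 16000.00 | 50.00 | 80.00 | 800000.00 | 1280000.00
removed quarter-circle | -706.86 | 87.27 | 12.73 | -61685.83 | -9000.00
Σ | 15293.14 |  |  | 738314.17 | 1271000.00
x̄ = 738314.17 / 15293.14 = 48.28 mm
ȳ = 1271000.00 / 15293.14 = 83.11 mm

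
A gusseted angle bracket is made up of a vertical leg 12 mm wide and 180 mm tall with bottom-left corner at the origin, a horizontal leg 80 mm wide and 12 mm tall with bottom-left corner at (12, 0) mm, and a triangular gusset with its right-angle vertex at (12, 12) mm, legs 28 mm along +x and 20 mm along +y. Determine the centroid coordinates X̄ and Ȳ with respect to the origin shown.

vertical leg: A = 12 × 180 = 2160.00, centroid at (6.00, 90.00).
horizontal leg: A = 80 × 12 = 960.00, centroid at (52.00, 6.00).
gusset: A = ½·28·20 = 280.00, centroid at (21.33, 18.67).
ΣA = 3400.00 mm², ΣAX̄ = 68853.33 mm³, ΣAȲ = 205386.67 mm³.
X̄ = 68853.33/3400.00 = 20.25 mm; Ȳ = 205386.67/3400.00 = 60.41 mm.

X̄ = 20.25 mm, Ȳ = 60.41 mm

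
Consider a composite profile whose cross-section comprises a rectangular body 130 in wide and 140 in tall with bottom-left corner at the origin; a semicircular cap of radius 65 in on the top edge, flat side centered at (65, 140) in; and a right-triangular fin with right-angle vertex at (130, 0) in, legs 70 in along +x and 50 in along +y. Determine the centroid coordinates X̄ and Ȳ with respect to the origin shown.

Part | A | x̄ᵢ | ȳᵢ | A·x̄ᵢ | A·ȳᵢ
rectangular body | 18200.00 | 65.00 | 70.00 | 1183000.00 | 1274000.00
semicircular top | 6636.61 | 65.00 | 167.59 | 431379.94 | 1112209.36
triangular fin | 1750.00 | 153.33 | 16.67 | 268333.33 | 29166.67
Σ | 26586.61 |  |  | 1882713.27 | 2415376.03
X̄ = 1882713.27 / 26586.61 = 70.81 in
Ȳ = 2415376.03 / 26586.61 = 90.85 in

X̄ = 70.81 in, Ȳ = 90.85 in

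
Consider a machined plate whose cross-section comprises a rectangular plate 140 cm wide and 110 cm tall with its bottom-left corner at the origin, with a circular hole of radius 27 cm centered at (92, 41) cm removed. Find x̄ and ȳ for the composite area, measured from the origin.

plate: A = 140 × 110 = 15400.00, centroid at (70.00, 55.00).
hole: A = −π·27² = -2290.22, centroid at (92.00, 41.00).
ΣA = 13109.78 cm²
ΣAx̄ = (15400.00)(70.00) + (-2290.22)(92.00) = 867299.66 cm³
ΣAȳ = (15400.00)(55.00) + (-2290.22)(41.00) = 753100.94 cm³
x̄ = 867299.66 / 13109.78 = 66.16 cm
ȳ = 753100.94 / 13109.78 = 57.45 cm

x̄ = 66.16 cm, ȳ = 57.45 cm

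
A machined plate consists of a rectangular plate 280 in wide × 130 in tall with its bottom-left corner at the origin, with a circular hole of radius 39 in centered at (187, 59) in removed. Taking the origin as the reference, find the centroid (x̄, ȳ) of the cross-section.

plate: A = 280 × 130 = 36400.00, centroid at (140.00, 65.00).
hole: A = −π·39² = -4778.36, centroid at (187.00, 59.00).
ΣA = 31621.64 in², ΣAx̄ = 4202446.23 in³, ΣAȳ = 2084076.62 in³.
x̄ = 4202446.23/31621.64 = 132.90 in; ȳ = 2084076.62/31621.64 = 65.91 in.

x̄ = 132.90 in, ȳ = 65.91 in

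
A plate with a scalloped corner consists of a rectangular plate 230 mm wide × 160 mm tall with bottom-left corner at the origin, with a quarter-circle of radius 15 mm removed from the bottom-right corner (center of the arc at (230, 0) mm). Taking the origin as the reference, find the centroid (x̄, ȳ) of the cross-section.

plate: A = 230 × 160 = 36800.00, centroid at (115.00, 80.00).
removed quarter-circle: A = −¼π·15² = -176.71, centroid at (223.63, 6.37).
ΣA = 36623.29 mm²
ΣAx̄ = (36800.00)(115.00) + (-176.71)(223.63) = 4192480.65 mm³
ΣAȳ = (36800.00)(80.00) + (-176.71)(6.37) = 2942875.00 mm³
x̄ = 4192480.65 / 36623.29 = 114.48 mm
ȳ = 2942875.00 / 36623.29 = 80.36 mm

x̄ = 114.48 mm, ȳ = 80.36 mm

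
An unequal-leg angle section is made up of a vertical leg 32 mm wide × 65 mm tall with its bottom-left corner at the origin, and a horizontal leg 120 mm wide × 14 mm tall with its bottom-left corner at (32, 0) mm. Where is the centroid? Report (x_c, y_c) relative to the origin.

x_c = 49.96 mm, y_c = 21.11 mm

vertical leg: A = 32 × 65 = 2080.00, centroid at (16.00, 32.50).
horizontal leg: A = 120 × 14 = 1680.00, centroid at (92.00, 7.00).
ΣA = 3760.00 mm²
ΣAx_c = (2080.00)(16.00) + (1680.00)(92.00) = 187840.00 mm³
ΣAy_c = (2080.00)(32.50) + (1680.00)(7.00) = 79360.00 mm³
x_c = 187840.00 / 3760.00 = 49.96 mm
y_c = 79360.00 / 3760.00 = 21.11 mm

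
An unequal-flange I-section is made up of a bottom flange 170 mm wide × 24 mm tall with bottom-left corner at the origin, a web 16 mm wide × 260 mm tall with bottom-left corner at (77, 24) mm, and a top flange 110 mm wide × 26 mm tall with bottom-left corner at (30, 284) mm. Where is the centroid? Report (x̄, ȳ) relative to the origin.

x̄ = 85.00 mm, ȳ = 138.65 mm

bottom flange: A = 170 × 24 = 4080.00, centroid at (85.00, 12.00).
web: A = 16 × 260 = 4160.00, centroid at (85.00, 154.00).
top flange: A = 110 × 26 = 2860.00, centroid at (85.00, 297.00).
ΣA = 11100.00 mm², ΣAx̄ = 943500.00 mm³, ΣAȳ = 1539020.00 mm³.
x̄ = 943500.00/11100.00 = 85.00 mm; ȳ = 1539020.00/11100.00 = 138.65 mm.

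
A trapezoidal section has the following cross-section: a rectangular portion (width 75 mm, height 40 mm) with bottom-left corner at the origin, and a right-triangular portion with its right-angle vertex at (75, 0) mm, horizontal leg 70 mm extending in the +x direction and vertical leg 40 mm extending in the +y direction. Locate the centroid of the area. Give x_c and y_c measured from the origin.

rectangular portion: A = 75 × 40 = 3000.00, centroid at (37.50, 20.00).
triangular portion: A = ½·70·40 = 1400.00, centroid at (98.33, 13.33).
ΣA = 4400.00 mm², ΣAx_c = 250166.67 mm³, ΣAy_c = 78666.67 mm³.
x_c = 250166.67/4400.00 = 56.86 mm; y_c = 78666.67/4400.00 = 17.88 mm.

x_c = 56.86 mm, y_c = 17.88 mm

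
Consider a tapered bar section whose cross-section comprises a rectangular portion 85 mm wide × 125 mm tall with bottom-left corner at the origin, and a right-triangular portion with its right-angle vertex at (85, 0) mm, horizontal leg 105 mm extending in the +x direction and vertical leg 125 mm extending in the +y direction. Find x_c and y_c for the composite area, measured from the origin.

x_c = 72.09 mm, y_c = 54.55 mm

rectangular portion: A = 85 × 125 = 10625.00, centroid at (42.50, 62.50).
triangular portion: A = ½·105·125 = 6562.50, centroid at (120.00, 41.67).
ΣA = 17187.50 mm²
ΣAx_c = (10625.00)(42.50) + (6562.50)(120.00) = 1239062.50 mm³
ΣAy_c = (10625.00)(62.50) + (6562.50)(41.67) = 937500.00 mm³
x_c = 1239062.50 / 17187.50 = 72.09 mm
y_c = 937500.00 / 17187.50 = 54.55 mm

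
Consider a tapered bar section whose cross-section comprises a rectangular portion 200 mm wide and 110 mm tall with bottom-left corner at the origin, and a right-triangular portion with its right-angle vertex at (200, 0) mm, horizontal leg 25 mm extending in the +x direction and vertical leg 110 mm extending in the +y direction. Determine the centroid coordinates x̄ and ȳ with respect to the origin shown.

x̄ = 106.37 mm, ȳ = 53.92 mm

Part | A | x̄ᵢ | ȳᵢ | A·x̄ᵢ | A·ȳᵢ
rectangular portion | 22000.00 | 100.00 | 55.00 | 2200000.00 | 1210000.00
triangular portion | 1375.00 | 208.33 | 36.67 | 286458.33 | 50416.67
Σ | 23375.00 |  |  | 2486458.33 | 1260416.67
x̄ = 2486458.33 / 23375.00 = 106.37 mm
ȳ = 1260416.67 / 23375.00 = 53.92 mm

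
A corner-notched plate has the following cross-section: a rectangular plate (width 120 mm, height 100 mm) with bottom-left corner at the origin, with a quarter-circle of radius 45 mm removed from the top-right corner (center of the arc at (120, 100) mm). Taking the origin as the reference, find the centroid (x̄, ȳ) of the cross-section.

plate: A = 120 × 100 = 12000.00, centroid at (60.00, 50.00).
removed quarter-circle: A = −¼π·45² = -1590.43, centroid at (100.90, 80.90).
ΣA = 10409.57 mm²
ΣAx̄ = (12000.00)(60.00) + (-1590.43)(100.90) = 559523.25 mm³
ΣAȳ = (12000.00)(50.00) + (-1590.43)(80.90) = 471331.87 mm³
x̄ = 559523.25 / 10409.57 = 53.75 mm
ȳ = 471331.87 / 10409.57 = 45.28 mm

x̄ = 53.75 mm, ȳ = 45.28 mm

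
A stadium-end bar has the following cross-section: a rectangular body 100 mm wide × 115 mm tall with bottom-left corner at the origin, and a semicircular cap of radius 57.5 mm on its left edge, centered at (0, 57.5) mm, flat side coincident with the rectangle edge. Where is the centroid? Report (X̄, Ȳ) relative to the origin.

X̄ = 26.85 mm, Ȳ = 57.50 mm

rectangular body: A = 100 × 115 = 11500.00, centroid at (50.00, 57.50).
semicircular end: A = ½π·57.5² = 5193.45, centroid at (-24.40, 57.50).
ΣA = 16693.45 mm², ΣAX̄ = 448260.42 mm³, ΣAȲ = 959873.11 mm³.
X̄ = 448260.42/16693.45 = 26.85 mm; Ȳ = 959873.11/16693.45 = 57.50 mm.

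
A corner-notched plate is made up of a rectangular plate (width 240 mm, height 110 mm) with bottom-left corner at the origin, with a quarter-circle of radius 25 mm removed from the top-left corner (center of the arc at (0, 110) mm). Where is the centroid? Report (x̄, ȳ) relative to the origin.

x̄ = 122.07 mm, ȳ = 54.16 mm

plate: A = 240 × 110 = 26400.00, centroid at (120.00, 55.00).
removed quarter-circle: A = −¼π·25² = -490.87, centroid at (10.61, 99.39).
ΣA = 25909.13 mm², ΣAx̄ = 3162791.67 mm³, ΣAȳ = 1403212.21 mm³.
x̄ = 3162791.67/25909.13 = 122.07 mm; ȳ = 1403212.21/25909.13 = 54.16 mm.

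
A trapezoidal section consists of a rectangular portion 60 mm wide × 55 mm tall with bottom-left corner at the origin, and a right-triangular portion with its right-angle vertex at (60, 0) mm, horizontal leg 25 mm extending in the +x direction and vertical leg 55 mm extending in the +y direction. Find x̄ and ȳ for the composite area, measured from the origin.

rectangular portion: A = 60 × 55 = 3300.00, centroid at (30.00, 27.50).
triangular portion: A = ½·25·55 = 687.50, centroid at (68.33, 18.33).
ΣA = 3987.50 mm²
ΣAx̄ = (3300.00)(30.00) + (687.50)(68.33) = 145979.17 mm³
ΣAȳ = (3300.00)(27.50) + (687.50)(18.33) = 103354.17 mm³
x̄ = 145979.17 / 3987.50 = 36.61 mm
ȳ = 103354.17 / 3987.50 = 25.92 mm

x̄ = 36.61 mm, ȳ = 25.92 mm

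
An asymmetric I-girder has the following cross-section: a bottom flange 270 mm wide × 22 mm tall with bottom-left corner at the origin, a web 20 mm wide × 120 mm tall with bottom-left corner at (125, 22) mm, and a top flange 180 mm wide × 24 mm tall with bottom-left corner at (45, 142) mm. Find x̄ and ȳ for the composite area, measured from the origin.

x̄ = 135.00 mm, ȳ = 73.26 mm

Part | A | x̄ᵢ | ȳᵢ | A·x̄ᵢ | A·ȳᵢ
bottom flange | 5940.00 | 135.00 | 11.00 | 801900.00 | 65340.00
web | 2400.00 | 135.00 | 82.00 | 324000.00 | 196800.00
top flange | 4320.00 | 135.00 | 154.00 | 583200.00 | 665280.00
Σ | 12660.00 |  |  | 1709100.00 | 927420.00
x̄ = 1709100.00 / 12660.00 = 135.00 mm
ȳ = 927420.00 / 12660.00 = 73.26 mm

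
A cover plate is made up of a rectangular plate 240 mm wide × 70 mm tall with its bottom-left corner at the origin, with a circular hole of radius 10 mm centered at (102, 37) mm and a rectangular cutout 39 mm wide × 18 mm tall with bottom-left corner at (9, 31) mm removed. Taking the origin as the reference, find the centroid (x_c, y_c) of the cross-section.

plate: A = 240 × 70 = 16800.00, centroid at (120.00, 35.00).
hole 1: A = −π·10² = -314.16, centroid at (102.00, 37.00).
hole 2: A = −(39 × 18) = -702.00, centroid at (28.50, 40.00).
ΣA = 15783.84 mm²
ΣAx_c = (16800.00)(120.00) + (-314.16)(102.00) + (-702.00)(28.50) = 1963948.75 mm³
ΣAy_c = (16800.00)(35.00) + (-314.16)(37.00) + (-702.00)(40.00) = 548296.11 mm³
x_c = 1963948.75 / 15783.84 = 124.43 mm
y_c = 548296.11 / 15783.84 = 34.74 mm

x_c = 124.43 mm, y_c = 34.74 mm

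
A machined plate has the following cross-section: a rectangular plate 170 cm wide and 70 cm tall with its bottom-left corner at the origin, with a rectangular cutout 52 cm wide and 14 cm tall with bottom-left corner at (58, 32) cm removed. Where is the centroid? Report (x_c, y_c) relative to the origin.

plate: A = 170 × 70 = 11900.00, centroid at (85.00, 35.00).
hole: A = −(52 × 14) = -728.00, centroid at (84.00, 39.00).
ΣA = 11172.00 cm²
ΣAx_c = (11900.00)(85.00) + (-728.00)(84.00) = 950348.00 cm³
ΣAy_c = (11900.00)(35.00) + (-728.00)(39.00) = 388108.00 cm³
x_c = 950348.00 / 11172.00 = 85.07 cm
y_c = 388108.00 / 11172.00 = 34.74 cm

x_c = 85.07 cm, y_c = 34.74 cm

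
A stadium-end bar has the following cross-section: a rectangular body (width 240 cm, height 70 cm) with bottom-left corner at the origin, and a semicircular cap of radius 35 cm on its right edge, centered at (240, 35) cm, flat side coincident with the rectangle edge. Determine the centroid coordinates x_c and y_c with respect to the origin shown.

rectangular body: A = 240 × 70 = 16800.00, centroid at (120.00, 35.00).
semicircular end: A = ½π·35² = 1924.23, centroid at (254.85, 35.00).
ΣA = 18724.23 cm²
ΣAx_c = (16800.00)(120.00) + (1924.23)(254.85) = 2506397.45 cm³
ΣAy_c = (16800.00)(35.00) + (1924.23)(35.00) = 655347.89 cm³
x_c = 2506397.45 / 18724.23 = 133.86 cm
y_c = 655347.89 / 18724.23 = 35.00 cm

x_c = 133.86 cm, y_c = 35.00 cm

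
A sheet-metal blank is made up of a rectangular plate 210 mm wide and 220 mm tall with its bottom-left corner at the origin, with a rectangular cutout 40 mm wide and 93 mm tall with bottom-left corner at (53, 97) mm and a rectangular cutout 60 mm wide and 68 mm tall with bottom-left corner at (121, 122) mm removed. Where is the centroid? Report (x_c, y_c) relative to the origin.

x_c = 103.21 mm, y_c = 101.87 mm

plate: A = 210 × 220 = 46200.00, centroid at (105.00, 110.00).
hole 1: A = −(40 × 93) = -3720.00, centroid at (73.00, 143.50).
hole 2: A = −(60 × 68) = -4080.00, centroid at (151.00, 156.00).
ΣA = 38400.00 mm²
ΣAx_c = (46200.00)(105.00) + (-3720.00)(73.00) + (-4080.00)(151.00) = 3963360.00 mm³
ΣAy_c = (46200.00)(110.00) + (-3720.00)(143.50) + (-4080.00)(156.00) = 3911700.00 mm³
x_c = 3963360.00 / 38400.00 = 103.21 mm
y_c = 3911700.00 / 38400.00 = 101.87 mm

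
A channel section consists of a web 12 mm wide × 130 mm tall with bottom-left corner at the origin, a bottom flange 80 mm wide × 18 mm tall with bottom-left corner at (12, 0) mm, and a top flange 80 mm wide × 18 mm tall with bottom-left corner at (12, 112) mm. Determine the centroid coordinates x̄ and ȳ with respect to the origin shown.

web: A = 12 × 130 = 1560.00, centroid at (6.00, 65.00).
bottom flange: A = 80 × 18 = 1440.00, centroid at (52.00, 9.00).
top flange: A = 80 × 18 = 1440.00, centroid at (52.00, 121.00).
ΣA = 4440.00 mm², ΣAx̄ = 159120.00 mm³, ΣAȳ = 288600.00 mm³.
x̄ = 159120.00/4440.00 = 35.84 mm; ȳ = 288600.00/4440.00 = 65.00 mm.

x̄ = 35.84 mm, ȳ = 65.00 mm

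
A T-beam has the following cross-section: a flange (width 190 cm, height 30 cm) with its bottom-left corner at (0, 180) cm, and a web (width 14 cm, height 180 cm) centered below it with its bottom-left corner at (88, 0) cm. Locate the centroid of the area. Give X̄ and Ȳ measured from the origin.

web: A = 14 × 180 = 2520.00, centroid at (95.00, 90.00).
flange: A = 190 × 30 = 5700.00, centroid at (95.00, 195.00).
ΣA = 8220.00 cm², ΣAX̄ = 780900.00 cm³, ΣAȲ = 1338300.00 cm³.
X̄ = 780900.00/8220.00 = 95.00 cm; Ȳ = 1338300.00/8220.00 = 162.81 cm.

X̄ = 95.00 cm, Ȳ = 162.81 cm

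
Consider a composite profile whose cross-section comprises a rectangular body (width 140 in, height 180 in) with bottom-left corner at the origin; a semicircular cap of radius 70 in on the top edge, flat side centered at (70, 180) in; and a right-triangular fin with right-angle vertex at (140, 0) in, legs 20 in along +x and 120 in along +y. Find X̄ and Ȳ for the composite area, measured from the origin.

X̄ = 72.70 in, Ȳ = 115.26 in

rectangular body: A = 140 × 180 = 25200.00, centroid at (70.00, 90.00).
semicircular top: A = ½π·70² = 7696.90, centroid at (70.00, 209.71).
triangular fin: A = ½·20·120 = 1200.00, centroid at (146.67, 40.00).
ΣA = 34096.90 in², ΣAX̄ = 2478783.14 in³, ΣAȲ = 3930109.03 in³.
X̄ = 2478783.14/34096.90 = 72.70 in; Ȳ = 3930109.03/34096.90 = 115.26 in.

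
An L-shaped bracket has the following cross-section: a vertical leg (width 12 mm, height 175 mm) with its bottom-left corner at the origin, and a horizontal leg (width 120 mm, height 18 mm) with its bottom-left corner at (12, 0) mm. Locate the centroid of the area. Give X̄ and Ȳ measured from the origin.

X̄ = 39.46 mm, Ȳ = 47.70 mm

vertical leg: A = 12 × 175 = 2100.00, centroid at (6.00, 87.50).
horizontal leg: A = 120 × 18 = 2160.00, centroid at (72.00, 9.00).
ΣA = 4260.00 mm², ΣAX̄ = 168120.00 mm³, ΣAȲ = 203190.00 mm³.
X̄ = 168120.00/4260.00 = 39.46 mm; Ȳ = 203190.00/4260.00 = 47.70 mm.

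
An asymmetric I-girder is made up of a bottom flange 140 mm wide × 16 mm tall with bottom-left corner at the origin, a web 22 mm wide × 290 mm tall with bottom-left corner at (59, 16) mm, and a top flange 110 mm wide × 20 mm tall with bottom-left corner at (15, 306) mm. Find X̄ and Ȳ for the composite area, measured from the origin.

bottom flange: A = 140 × 16 = 2240.00, centroid at (70.00, 8.00).
web: A = 22 × 290 = 6380.00, centroid at (70.00, 161.00).
top flange: A = 110 × 20 = 2200.00, centroid at (70.00, 316.00).
ΣA = 10820.00 mm², ΣAX̄ = 757400.00 mm³, ΣAȲ = 1740300.00 mm³.
X̄ = 757400.00/10820.00 = 70.00 mm; Ȳ = 1740300.00/10820.00 = 160.84 mm.

X̄ = 70.00 mm, Ȳ = 160.84 mm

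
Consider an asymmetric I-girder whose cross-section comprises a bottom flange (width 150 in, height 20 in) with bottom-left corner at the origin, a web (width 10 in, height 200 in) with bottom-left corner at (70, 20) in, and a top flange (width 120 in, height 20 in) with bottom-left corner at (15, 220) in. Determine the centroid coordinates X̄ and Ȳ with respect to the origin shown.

Part | A | x̄ᵢ | ȳᵢ | A·x̄ᵢ | A·ȳᵢ
bottom flange | 3000.00 | 75.00 | 10.00 | 225000.00 | 30000.00
web | 2000.00 | 75.00 | 120.00 | 150000.00 | 240000.00
top flange | 2400.00 | 75.00 | 230.00 | 180000.00 | 552000.00
Σ | 7400.00 |  |  | 555000.00 | 822000.00
X̄ = 555000.00 / 7400.00 = 75.00 in
Ȳ = 822000.00 / 7400.00 = 111.08 in

X̄ = 75.00 in, Ȳ = 111.08 in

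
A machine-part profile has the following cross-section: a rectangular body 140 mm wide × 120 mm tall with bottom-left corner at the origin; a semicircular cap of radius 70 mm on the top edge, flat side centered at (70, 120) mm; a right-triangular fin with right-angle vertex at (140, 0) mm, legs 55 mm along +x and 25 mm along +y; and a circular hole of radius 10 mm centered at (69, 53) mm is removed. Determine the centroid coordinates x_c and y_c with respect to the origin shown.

x_c = 72.45 mm, y_c = 86.42 mm

rectangular body: A = 140 × 120 = 16800.00, centroid at (70.00, 60.00).
semicircular top: A = ½π·70² = 7696.90, centroid at (70.00, 149.71).
triangular fin: A = ½·55·25 = 687.50, centroid at (158.33, 8.33).
hole: A = −π·10² = -314.16, centroid at (69.00, 53.00).
ΣA = 24870.24 mm²
ΣAx_c = (16800.00)(70.00) + (7696.90)(70.00) + (687.50)(158.33) + (-314.16)(69.00) = 1801960.32 mm³
ΣAy_c = (16800.00)(60.00) + (7696.90)(149.71) + (687.50)(8.33) + (-314.16)(53.00) = 2149373.63 mm³
x_c = 1801960.32 / 24870.24 = 72.45 mm
y_c = 2149373.63 / 24870.24 = 86.42 mm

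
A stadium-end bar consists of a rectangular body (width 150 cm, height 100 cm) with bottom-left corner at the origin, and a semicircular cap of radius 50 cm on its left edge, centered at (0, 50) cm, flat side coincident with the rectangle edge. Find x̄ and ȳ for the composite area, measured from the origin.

rectangular body: A = 150 × 100 = 15000.00, centroid at (75.00, 50.00).
semicircular end: A = ½π·50² = 3926.99, centroid at (-21.22, 50.00).
ΣA = 18926.99 cm²
ΣAx̄ = (15000.00)(75.00) + (3926.99)(-21.22) = 1041666.67 cm³
ΣAȳ = (15000.00)(50.00) + (3926.99)(50.00) = 946349.54 cm³
x̄ = 1041666.67 / 18926.99 = 55.04 cm
ȳ = 946349.54 / 18926.99 = 50.00 cm

x̄ = 55.04 cm, ȳ = 50.00 cm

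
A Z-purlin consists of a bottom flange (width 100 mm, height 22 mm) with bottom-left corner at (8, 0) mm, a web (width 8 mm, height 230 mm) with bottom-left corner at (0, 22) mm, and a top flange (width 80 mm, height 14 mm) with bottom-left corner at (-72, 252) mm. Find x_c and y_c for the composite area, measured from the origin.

x_c = 19.21 mm, y_c = 109.76 mm

bottom flange: A = 100 × 22 = 2200.00, centroid at (58.00, 11.00).
web: A = 8 × 230 = 1840.00, centroid at (4.00, 137.00).
top flange: A = 80 × 14 = 1120.00, centroid at (-32.00, 259.00).
ΣA = 5160.00 mm²
ΣAx_c = (2200.00)(58.00) + (1840.00)(4.00) + (1120.00)(-32.00) = 99120.00 mm³
ΣAy_c = (2200.00)(11.00) + (1840.00)(137.00) + (1120.00)(259.00) = 566360.00 mm³
x_c = 99120.00 / 5160.00 = 19.21 mm
y_c = 566360.00 / 5160.00 = 109.76 mm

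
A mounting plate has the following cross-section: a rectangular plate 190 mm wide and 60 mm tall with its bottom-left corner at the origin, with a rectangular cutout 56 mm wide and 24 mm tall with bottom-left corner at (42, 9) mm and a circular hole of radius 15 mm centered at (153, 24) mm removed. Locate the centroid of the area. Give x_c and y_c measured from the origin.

x_c = 94.21 mm, y_c = 31.75 mm

plate: A = 190 × 60 = 11400.00, centroid at (95.00, 30.00).
hole 1: A = −(56 × 24) = -1344.00, centroid at (70.00, 21.00).
hole 2: A = −π·15² = -706.86, centroid at (153.00, 24.00).
ΣA = 9349.14 mm²
ΣAx_c = (11400.00)(95.00) + (-1344.00)(70.00) + (-706.86)(153.00) = 880770.67 mm³
ΣAy_c = (11400.00)(30.00) + (-1344.00)(21.00) + (-706.86)(24.00) = 296811.40 mm³
x_c = 880770.67 / 9349.14 = 94.21 mm
y_c = 296811.40 / 9349.14 = 31.75 mm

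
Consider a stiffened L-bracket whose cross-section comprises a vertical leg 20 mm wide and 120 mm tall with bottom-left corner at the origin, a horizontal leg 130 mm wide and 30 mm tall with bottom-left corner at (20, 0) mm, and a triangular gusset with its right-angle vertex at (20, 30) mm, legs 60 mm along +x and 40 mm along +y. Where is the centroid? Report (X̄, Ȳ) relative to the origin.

vertical leg: A = 20 × 120 = 2400.00, centroid at (10.00, 60.00).
horizontal leg: A = 130 × 30 = 3900.00, centroid at (85.00, 15.00).
gusset: A = ½·60·40 = 1200.00, centroid at (40.00, 43.33).
ΣA = 7500.00 mm²
ΣAX̄ = (2400.00)(10.00) + (3900.00)(85.00) + (1200.00)(40.00) = 403500.00 mm³
ΣAȲ = (2400.00)(60.00) + (3900.00)(15.00) + (1200.00)(43.33) = 254500.00 mm³
X̄ = 403500.00 / 7500.00 = 53.80 mm
Ȳ = 254500.00 / 7500.00 = 33.93 mm

X̄ = 53.80 mm, Ȳ = 33.93 mm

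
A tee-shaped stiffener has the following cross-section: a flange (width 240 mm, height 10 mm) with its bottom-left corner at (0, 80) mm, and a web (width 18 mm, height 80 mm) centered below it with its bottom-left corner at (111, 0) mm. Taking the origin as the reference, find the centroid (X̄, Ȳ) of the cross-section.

X̄ = 120.00 mm, Ȳ = 68.12 mm

web: A = 18 × 80 = 1440.00, centroid at (120.00, 40.00).
flange: A = 240 × 10 = 2400.00, centroid at (120.00, 85.00).
ΣA = 3840.00 mm², ΣAX̄ = 460800.00 mm³, ΣAȲ = 261600.00 mm³.
X̄ = 460800.00/3840.00 = 120.00 mm; Ȳ = 261600.00/3840.00 = 68.12 mm.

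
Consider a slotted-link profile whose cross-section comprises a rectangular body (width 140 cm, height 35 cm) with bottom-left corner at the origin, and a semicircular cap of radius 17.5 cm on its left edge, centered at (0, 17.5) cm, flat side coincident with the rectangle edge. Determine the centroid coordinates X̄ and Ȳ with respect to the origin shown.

Part | A | x̄ᵢ | ȳᵢ | A·x̄ᵢ | A·ȳᵢ
rectangular body | 4900.00 | 70.00 | 17.50 | 343000.00 | 85750.00
semicircular end | 481.06 | -7.43 | 17.50 | -3572.92 | 8418.49
Σ | 5381.06 |  |  | 339427.08 | 94168.49
X̄ = 339427.08 / 5381.06 = 63.08 cm
Ȳ = 94168.49 / 5381.06 = 17.50 cm

X̄ = 63.08 cm, Ȳ = 17.50 cm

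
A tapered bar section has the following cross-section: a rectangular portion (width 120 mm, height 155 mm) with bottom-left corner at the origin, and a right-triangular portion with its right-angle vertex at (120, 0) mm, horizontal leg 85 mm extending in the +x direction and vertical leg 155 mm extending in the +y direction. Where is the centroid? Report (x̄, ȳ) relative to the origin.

x̄ = 83.10 mm, ȳ = 70.74 mm

rectangular portion: A = 120 × 155 = 18600.00, centroid at (60.00, 77.50).
triangular portion: A = ½·85·155 = 6587.50, centroid at (148.33, 51.67).
ΣA = 25187.50 mm²
ΣAx̄ = (18600.00)(60.00) + (6587.50)(148.33) = 2093145.83 mm³
ΣAȳ = (18600.00)(77.50) + (6587.50)(51.67) = 1781854.17 mm³
x̄ = 2093145.83 / 25187.50 = 83.10 mm
ȳ = 1781854.17 / 25187.50 = 70.74 mm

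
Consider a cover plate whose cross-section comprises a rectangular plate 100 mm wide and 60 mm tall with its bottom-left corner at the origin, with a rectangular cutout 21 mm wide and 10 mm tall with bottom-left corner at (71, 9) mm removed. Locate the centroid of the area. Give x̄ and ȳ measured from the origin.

Part | A | x̄ᵢ | ȳᵢ | A·x̄ᵢ | A·ȳᵢ
plate | 6000.00 | 50.00 | 30.00 | 300000.00 | 180000.00
hole | -210.00 | 81.50 | 14.00 | -17115.00 | -2940.00
Σ | 5790.00 |  |  | 282885.00 | 177060.00
x̄ = 282885.00 / 5790.00 = 48.86 mm
ȳ = 177060.00 / 5790.00 = 30.58 mm

x̄ = 48.86 mm, ȳ = 30.58 mm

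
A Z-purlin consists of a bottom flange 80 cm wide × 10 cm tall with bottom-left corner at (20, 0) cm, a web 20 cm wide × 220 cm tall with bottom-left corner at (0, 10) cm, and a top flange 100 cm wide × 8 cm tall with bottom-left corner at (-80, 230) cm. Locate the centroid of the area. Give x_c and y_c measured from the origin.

x_c = 11.33 cm, y_c = 119.87 cm

Part | A | x̄ᵢ | ȳᵢ | A·x̄ᵢ | A·ȳᵢ
bottom flange | 800.00 | 60.00 | 5.00 | 48000.00 | 4000.00
web | 4400.00 | 10.00 | 120.00 | 44000.00 | 528000.00
top flange | 800.00 | -30.00 | 234.00 | -24000.00 | 187200.00
Σ | 6000.00 |  |  | 68000.00 | 719200.00
x_c = 68000.00 / 6000.00 = 11.33 cm
y_c = 719200.00 / 6000.00 = 119.87 cm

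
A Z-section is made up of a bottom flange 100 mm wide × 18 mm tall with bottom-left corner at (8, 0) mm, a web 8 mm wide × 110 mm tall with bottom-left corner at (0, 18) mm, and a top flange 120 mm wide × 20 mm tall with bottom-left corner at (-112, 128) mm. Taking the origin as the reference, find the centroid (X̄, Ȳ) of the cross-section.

X̄ = -3.32 mm, Ȳ = 81.03 mm

bottom flange: A = 100 × 18 = 1800.00, centroid at (58.00, 9.00).
web: A = 8 × 110 = 880.00, centroid at (4.00, 73.00).
top flange: A = 120 × 20 = 2400.00, centroid at (-52.00, 138.00).
ΣA = 5080.00 mm²
ΣAX̄ = (1800.00)(58.00) + (880.00)(4.00) + (2400.00)(-52.00) = -16880.00 mm³
ΣAȲ = (1800.00)(9.00) + (880.00)(73.00) + (2400.00)(138.00) = 411640.00 mm³
X̄ = -16880.00 / 5080.00 = -3.32 mm
Ȳ = 411640.00 / 5080.00 = 81.03 mm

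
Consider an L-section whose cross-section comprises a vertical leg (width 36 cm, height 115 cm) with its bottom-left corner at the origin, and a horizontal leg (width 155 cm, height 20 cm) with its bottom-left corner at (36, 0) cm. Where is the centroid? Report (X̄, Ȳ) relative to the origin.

Part | A | x̄ᵢ | ȳᵢ | A·x̄ᵢ | A·ȳᵢ
vertical leg | 4140.00 | 18.00 | 57.50 | 74520.00 | 238050.00
horizontal leg | 3100.00 | 113.50 | 10.00 | 351850.00 | 31000.00
Σ | 7240.00 |  |  | 426370.00 | 269050.00
X̄ = 426370.00 / 7240.00 = 58.89 cm
Ȳ = 269050.00 / 7240.00 = 37.16 cm

X̄ = 58.89 cm, Ȳ = 37.16 cm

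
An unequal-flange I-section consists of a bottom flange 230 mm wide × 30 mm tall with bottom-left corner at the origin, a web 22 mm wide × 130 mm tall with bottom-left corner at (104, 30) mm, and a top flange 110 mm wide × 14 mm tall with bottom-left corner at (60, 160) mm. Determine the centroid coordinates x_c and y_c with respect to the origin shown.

x_c = 115.00 mm, y_c = 55.96 mm

bottom flange: A = 230 × 30 = 6900.00, centroid at (115.00, 15.00).
web: A = 22 × 130 = 2860.00, centroid at (115.00, 95.00).
top flange: A = 110 × 14 = 1540.00, centroid at (115.00, 167.00).
ΣA = 11300.00 mm²
ΣAx_c = (6900.00)(115.00) + (2860.00)(115.00) + (1540.00)(115.00) = 1299500.00 mm³
ΣAy_c = (6900.00)(15.00) + (2860.00)(95.00) + (1540.00)(167.00) = 632380.00 mm³
x_c = 1299500.00 / 11300.00 = 115.00 mm
y_c = 632380.00 / 11300.00 = 55.96 mm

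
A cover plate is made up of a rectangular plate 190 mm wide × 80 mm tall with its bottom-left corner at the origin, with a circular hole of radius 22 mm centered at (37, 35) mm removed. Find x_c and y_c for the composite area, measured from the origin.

x_c = 101.45 mm, y_c = 40.56 mm

plate: A = 190 × 80 = 15200.00, centroid at (95.00, 40.00).
hole: A = −π·22² = -1520.53, centroid at (37.00, 35.00).
ΣA = 13679.47 mm², ΣAx_c = 1387740.36 mm³, ΣAy_c = 554781.42 mm³.
x_c = 1387740.36/13679.47 = 101.45 mm; y_c = 554781.42/13679.47 = 40.56 mm.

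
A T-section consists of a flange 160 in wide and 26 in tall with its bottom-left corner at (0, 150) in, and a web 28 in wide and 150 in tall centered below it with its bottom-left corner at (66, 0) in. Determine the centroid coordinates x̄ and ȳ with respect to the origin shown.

x̄ = 80.00 in, ȳ = 118.79 in

Part | A | x̄ᵢ | ȳᵢ | A·x̄ᵢ | A·ȳᵢ
web | 4200.00 | 80.00 | 75.00 | 336000.00 | 315000.00
flange | 4160.00 | 80.00 | 163.00 | 332800.00 | 678080.00
Σ | 8360.00 |  |  | 668800.00 | 993080.00
x̄ = 668800.00 / 8360.00 = 80.00 in
ȳ = 993080.00 / 8360.00 = 118.79 in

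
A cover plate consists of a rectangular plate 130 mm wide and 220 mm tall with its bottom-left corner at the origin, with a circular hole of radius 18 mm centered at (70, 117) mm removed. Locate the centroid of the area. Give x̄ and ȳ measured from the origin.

plate: A = 130 × 220 = 28600.00, centroid at (65.00, 110.00).
hole: A = −π·18² = -1017.88, centroid at (70.00, 117.00).
ΣA = 27582.12 mm²
ΣAx̄ = (28600.00)(65.00) + (-1017.88)(70.00) = 1787748.68 mm³
ΣAȳ = (28600.00)(110.00) + (-1017.88)(117.00) = 3026908.51 mm³
x̄ = 1787748.68 / 27582.12 = 64.82 mm
ȳ = 3026908.51 / 27582.12 = 109.74 mm

x̄ = 64.82 mm, ȳ = 109.74 mm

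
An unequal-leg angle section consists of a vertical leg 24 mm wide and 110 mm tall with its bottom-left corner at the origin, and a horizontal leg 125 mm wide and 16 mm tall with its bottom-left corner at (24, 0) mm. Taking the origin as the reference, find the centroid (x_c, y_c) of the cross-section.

x_c = 44.11 mm, y_c = 34.74 mm

vertical leg: A = 24 × 110 = 2640.00, centroid at (12.00, 55.00).
horizontal leg: A = 125 × 16 = 2000.00, centroid at (86.50, 8.00).
ΣA = 4640.00 mm², ΣAx_c = 204680.00 mm³, ΣAy_c = 161200.00 mm³.
x_c = 204680.00/4640.00 = 44.11 mm; y_c = 161200.00/4640.00 = 34.74 mm.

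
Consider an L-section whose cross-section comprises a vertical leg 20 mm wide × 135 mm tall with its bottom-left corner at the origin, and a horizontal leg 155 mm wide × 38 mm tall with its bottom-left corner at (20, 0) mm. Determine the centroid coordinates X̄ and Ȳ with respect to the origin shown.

vertical leg: A = 20 × 135 = 2700.00, centroid at (10.00, 67.50).
horizontal leg: A = 155 × 38 = 5890.00, centroid at (97.50, 19.00).
ΣA = 8590.00 mm²
ΣAX̄ = (2700.00)(10.00) + (5890.00)(97.50) = 601275.00 mm³
ΣAȲ = (2700.00)(67.50) + (5890.00)(19.00) = 294160.00 mm³
X̄ = 601275.00 / 8590.00 = 70.00 mm
Ȳ = 294160.00 / 8590.00 = 34.24 mm

X̄ = 70.00 mm, Ȳ = 34.24 mm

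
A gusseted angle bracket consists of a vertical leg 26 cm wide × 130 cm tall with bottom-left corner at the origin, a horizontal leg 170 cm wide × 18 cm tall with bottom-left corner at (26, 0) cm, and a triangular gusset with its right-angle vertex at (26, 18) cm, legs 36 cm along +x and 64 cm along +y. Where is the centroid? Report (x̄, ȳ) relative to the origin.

x̄ = 56.29 cm, ȳ = 38.53 cm

vertical leg: A = 26 × 130 = 3380.00, centroid at (13.00, 65.00).
horizontal leg: A = 170 × 18 = 3060.00, centroid at (111.00, 9.00).
gusset: A = ½·36·64 = 1152.00, centroid at (38.00, 39.33).
ΣA = 7592.00 cm²
ΣAx̄ = (3380.00)(13.00) + (3060.00)(111.00) + (1152.00)(38.00) = 427376.00 cm³
ΣAȳ = (3380.00)(65.00) + (3060.00)(9.00) + (1152.00)(39.33) = 292552.00 cm³
x̄ = 427376.00 / 7592.00 = 56.29 cm
ȳ = 292552.00 / 7592.00 = 38.53 cm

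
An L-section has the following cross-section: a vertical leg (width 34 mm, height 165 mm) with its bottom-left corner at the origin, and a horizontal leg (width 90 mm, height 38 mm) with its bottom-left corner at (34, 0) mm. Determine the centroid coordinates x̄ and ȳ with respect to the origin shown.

vertical leg: A = 34 × 165 = 5610.00, centroid at (17.00, 82.50).
horizontal leg: A = 90 × 38 = 3420.00, centroid at (79.00, 19.00).
ΣA = 9030.00 mm², ΣAx̄ = 365550.00 mm³, ΣAȳ = 527805.00 mm³.
x̄ = 365550.00/9030.00 = 40.48 mm; ȳ = 527805.00/9030.00 = 58.45 mm.

x̄ = 40.48 mm, ȳ = 58.45 mm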